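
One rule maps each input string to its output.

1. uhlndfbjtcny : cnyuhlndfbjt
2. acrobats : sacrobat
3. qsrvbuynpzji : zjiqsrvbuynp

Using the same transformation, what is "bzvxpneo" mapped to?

What's happening: move the first 3 characters to the end (rotate left by 3), then swap the front and back halves of the string.
On "bzvxpneo": the first step gives "xpneobzv", and the second then gives "obzvxpne".

obzvxpne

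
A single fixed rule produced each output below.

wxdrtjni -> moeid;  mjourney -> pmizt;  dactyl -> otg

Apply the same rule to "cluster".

The pattern: shift every letter 5 places backward in the alphabet (wrapping around), then delete the first 3 characters.
Applying both steps to "cluster": "xgpnozm", then "nozm".
(Check on "dactyl": → "yvxotg" → "otg" ✓)

nozm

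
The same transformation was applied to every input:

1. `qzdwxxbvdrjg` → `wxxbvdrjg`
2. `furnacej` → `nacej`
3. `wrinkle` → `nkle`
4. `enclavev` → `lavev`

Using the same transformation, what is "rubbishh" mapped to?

bishh

Rule — delete the first 3 characters.
Doing the same to "rubbishh": "bishh".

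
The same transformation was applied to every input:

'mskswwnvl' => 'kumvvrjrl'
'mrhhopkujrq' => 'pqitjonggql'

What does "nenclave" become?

duzkbmdm

Looking at the pairs, the operation is to shift every letter 1 place backward in the alphabet (wrapping around), then reverse the string.
For "nenclave", step one produces "mdmbkzud"; step two turns that into "duzkbmdm".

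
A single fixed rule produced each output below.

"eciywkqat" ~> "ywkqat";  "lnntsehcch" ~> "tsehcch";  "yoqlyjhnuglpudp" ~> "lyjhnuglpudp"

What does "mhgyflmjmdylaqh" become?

yflmjmdylaqh

The pattern: delete the first 3 characters.
On "mhgyflmjmdylaqh" that produces "yflmjmdylaqh".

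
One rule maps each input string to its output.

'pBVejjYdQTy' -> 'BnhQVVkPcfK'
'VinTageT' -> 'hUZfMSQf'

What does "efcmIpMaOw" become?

The pattern: flip the case of every letter, then shift every letter 12 places forward in the alphabet (wrapping around).
"efcmIpMaOw" → "QROYuByMaI".

QROYuByMaI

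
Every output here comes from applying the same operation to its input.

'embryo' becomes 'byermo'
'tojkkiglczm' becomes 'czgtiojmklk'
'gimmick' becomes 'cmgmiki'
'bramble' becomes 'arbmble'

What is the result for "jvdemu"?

The pattern: sort the characters into alphabetical order, then take characters alternately from the front and the back (1st, last, 2nd, 2nd-last, ...).
For "jvdemu", step one produces "dejmuv"; step two turns that into "dveujm".

dveujm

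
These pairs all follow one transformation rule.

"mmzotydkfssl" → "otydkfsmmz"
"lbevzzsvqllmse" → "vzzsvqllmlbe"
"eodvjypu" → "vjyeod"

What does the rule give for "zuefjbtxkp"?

The transformation: delete the last 2 characters, then move the first 3 characters to the end (rotate left by 3).
For "zuefjbtxkp", step one produces "zuefjbtx"; step two turns that into "fjbtxzue".
(Check on "eodvjypu": → "eodvjy" → "vjyeod" ✓)

fjbtxzue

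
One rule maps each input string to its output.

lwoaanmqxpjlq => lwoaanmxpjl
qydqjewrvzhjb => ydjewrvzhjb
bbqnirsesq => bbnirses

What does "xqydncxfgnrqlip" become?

xydncxfgnrlip

What's happening: remove every "q".
So "xqydncxfgnrqlip" becomes "xydncxfgnrlip".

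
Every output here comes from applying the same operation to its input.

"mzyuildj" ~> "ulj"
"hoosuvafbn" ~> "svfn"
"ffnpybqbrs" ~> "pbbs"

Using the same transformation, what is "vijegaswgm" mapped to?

eawm

Each output is the input with this applied: delete the first 3 characters, then keep every other character starting from the first (positions 1st, 3rd, 5th, ...).
Working it through for "vijegaswgm": intermediate "egaswgm", final "eawm".
(Check on "hoosuvafbn": → "suvafbn" → "svfn" ✓)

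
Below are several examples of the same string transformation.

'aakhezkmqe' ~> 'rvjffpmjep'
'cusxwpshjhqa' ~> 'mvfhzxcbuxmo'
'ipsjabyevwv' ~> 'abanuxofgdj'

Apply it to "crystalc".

fqhhwdxy

What's happening: shift every letter 5 places forward in the alphabet (wrapping around), then move the last 3 characters to the front (rotate right by 3).
Applying both steps to "crystalc": "hwdxyfqh", then "fqhhwdxy".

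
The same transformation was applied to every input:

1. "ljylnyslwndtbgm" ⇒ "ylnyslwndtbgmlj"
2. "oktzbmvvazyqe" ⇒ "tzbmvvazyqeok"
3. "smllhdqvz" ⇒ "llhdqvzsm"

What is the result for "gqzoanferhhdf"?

Looking at the pairs, the operation is to move the first 2 characters to the end (rotate left by 2).
On "gqzoanferhhdf" that produces "zoanferhhdfgq".

zoanferhhdfgq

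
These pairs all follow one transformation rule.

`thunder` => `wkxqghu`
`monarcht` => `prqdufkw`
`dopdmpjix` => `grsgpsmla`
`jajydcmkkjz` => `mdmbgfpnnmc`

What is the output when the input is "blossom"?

eorvvrp

The transformation: shift every letter 3 places forward in the alphabet (wrapping around).
On "blossom" that produces "eorvvrp".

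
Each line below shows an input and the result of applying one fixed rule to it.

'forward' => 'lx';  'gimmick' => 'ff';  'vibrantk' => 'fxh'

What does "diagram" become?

In each case the input is transformed by: keep one character in every 3, starting at position 2 (positions 2nd, 5th, 8th, ...), then shift every letter 3 places backward in the alphabet (wrapping around).
Applying both steps to "diagram": "ir", then "fo".

fo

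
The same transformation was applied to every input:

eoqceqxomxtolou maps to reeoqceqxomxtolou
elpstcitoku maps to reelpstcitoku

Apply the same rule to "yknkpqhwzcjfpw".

reyknkpqhwzcjfpw

Each output is the input with this applied: prepend "re".
Applying that to "yknkpqhwzcjfpw" gives "reyknkpqhwzcjfpw".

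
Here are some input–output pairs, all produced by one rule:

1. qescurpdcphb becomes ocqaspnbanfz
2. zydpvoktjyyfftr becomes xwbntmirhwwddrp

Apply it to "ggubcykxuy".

The transformation: shift every letter 2 places backward in the alphabet (wrapping around).
So "ggubcykxuy" becomes "eeszawivsw".

eeszawivsw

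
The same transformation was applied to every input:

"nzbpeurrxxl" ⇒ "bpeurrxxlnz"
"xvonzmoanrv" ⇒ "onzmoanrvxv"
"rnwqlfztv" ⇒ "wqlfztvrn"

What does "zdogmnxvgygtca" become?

Each output is the input with this applied: move the first 2 characters to the end (rotate left by 2).
For "zdogmnxvgygtca" the result is "ogmnxvgygtcazd".

ogmnxvgygtcazd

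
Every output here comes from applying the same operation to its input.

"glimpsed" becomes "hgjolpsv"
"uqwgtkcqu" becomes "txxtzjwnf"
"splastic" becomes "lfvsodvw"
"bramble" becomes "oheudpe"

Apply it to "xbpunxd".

Rule — shift every letter 3 places forward in the alphabet (wrapping around), then move the last 2 characters to the front (rotate right by 2).
Working it through for "xbpunxd": intermediate "aesxqag", final "agaesxq".

agaesxq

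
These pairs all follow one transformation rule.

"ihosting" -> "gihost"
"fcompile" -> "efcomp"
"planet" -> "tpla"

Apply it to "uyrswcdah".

huyrswc

Rule — move the last character to the front, then delete the last 2 characters.
On "uyrswcdah": the first step gives "huyrswcda", and the second then gives "huyrswc".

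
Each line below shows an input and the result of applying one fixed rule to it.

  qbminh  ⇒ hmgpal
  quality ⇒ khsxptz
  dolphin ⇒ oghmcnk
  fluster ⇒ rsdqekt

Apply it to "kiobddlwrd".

acckvqcjhn

The pattern: shift every letter 1 place backward in the alphabet (wrapping around), then move the first 3 characters to the end (rotate left by 3).
Starting from "kiobddlwrd": after the first operation, "jhnacckvqc"; after the second, "acckvqcjhn".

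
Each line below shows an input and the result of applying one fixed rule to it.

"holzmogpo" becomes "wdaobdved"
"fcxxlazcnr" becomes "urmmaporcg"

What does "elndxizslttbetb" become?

Looking at the pairs, the operation is to shift every letter 11 places backward in the alphabet (wrapping around).
Applying that to "elndxizslttbetb" gives "tacsmxohaiiqtiq".

tacsmxohaiiqtiq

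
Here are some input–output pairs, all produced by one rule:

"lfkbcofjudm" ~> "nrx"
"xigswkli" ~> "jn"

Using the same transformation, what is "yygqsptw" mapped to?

Each output is the input with this applied: shift every letter 3 places forward in the alphabet (wrapping around), then keep one character in every 3, starting at position 3 (positions 3rd, 6th, 9th, ...).
For "yygqsptw", step one produces "bbjtvswz"; step two turns that into "js".
(Check on "xigswkli": → "aljvznol" → "jn" ✓)

js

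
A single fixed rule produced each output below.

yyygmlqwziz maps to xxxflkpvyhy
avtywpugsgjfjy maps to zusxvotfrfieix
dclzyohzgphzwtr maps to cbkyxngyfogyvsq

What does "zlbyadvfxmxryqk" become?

ykaxzcuewlwqxpj

The transformation: shift every letter 1 place backward in the alphabet (wrapping around).
So "zlbyadvfxmxryqk" becomes "ykaxzcuewlwqxpj".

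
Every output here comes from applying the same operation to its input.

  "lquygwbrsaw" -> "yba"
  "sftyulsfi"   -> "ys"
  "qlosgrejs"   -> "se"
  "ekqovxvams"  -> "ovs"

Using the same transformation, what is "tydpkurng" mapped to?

Looking at the pairs, the operation is to delete the first 2 characters, then keep one character in every 3, starting at position 2 (positions 2nd, 5th, 8th, ...).
Applying both steps to "tydpkurng": "dpkurng", then "pr".

pr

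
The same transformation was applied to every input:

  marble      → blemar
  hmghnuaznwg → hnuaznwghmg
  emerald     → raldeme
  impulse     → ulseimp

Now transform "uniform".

What's happening: move the first 3 characters to the end (rotate left by 3).
"uniform" → "formuni".

formuni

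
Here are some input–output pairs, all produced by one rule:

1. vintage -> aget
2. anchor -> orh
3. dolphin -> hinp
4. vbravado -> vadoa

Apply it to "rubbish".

Looking at the pairs, the operation is to delete the first 3 characters, then move the first character to the end.
Working it through for "rubbish": intermediate "bish", final "ishb".

ishb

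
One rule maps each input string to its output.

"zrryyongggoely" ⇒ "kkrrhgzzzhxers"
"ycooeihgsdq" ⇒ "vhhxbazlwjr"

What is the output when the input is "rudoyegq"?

What's happening: move the first character to the end, then shift every letter 7 places backward in the alphabet (wrapping around).
Doing the same to "rudoyegq": "nwhrxzjk".

nwhrxzjk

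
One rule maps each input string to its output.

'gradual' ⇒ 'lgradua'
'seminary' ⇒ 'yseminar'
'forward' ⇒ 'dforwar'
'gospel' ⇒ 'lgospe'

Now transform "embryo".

oembry

In each case the input is transformed by: move the last character to the front.
For "embryo" the result is "oembry".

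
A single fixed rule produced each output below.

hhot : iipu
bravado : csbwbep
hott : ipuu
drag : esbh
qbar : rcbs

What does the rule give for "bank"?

cbol

What's happening: shift every letter 1 place forward in the alphabet (wrapping around).
Applying that to "bank" gives "cbol".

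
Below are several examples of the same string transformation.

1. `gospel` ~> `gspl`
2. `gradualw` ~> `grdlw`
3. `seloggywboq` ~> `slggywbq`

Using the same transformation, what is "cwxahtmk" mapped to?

Rule — remove every vowel.
Applying that to "cwxahtmk" gives "cwxhtmk".

cwxhtmk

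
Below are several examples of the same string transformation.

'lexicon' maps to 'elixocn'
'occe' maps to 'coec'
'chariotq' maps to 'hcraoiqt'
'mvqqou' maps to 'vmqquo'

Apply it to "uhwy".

huyw

What's happening: swap each adjacent pair of characters (1↔2, 3↔4, ...).
Doing the same to "uhwy": "huyw".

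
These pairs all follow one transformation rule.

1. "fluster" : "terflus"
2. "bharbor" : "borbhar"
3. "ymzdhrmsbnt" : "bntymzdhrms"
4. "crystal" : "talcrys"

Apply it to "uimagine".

ineuimag

Looking at the pairs, the operation is to move the last 3 characters to the front (rotate right by 3).
"uimagine" → "ineuimag".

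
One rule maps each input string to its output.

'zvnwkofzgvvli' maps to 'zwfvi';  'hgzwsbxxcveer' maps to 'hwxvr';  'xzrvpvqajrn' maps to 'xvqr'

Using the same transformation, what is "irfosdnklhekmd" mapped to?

The transformation: keep one character in every 3, starting at position 1 (positions 1st, 4th, 7th, ...).
Applying that to "irfosdnklhekmd" gives "ionhm".

ionhm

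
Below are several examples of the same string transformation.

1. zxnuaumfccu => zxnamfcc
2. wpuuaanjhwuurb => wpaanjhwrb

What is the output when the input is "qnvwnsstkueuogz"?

What's happening: remove every "u".
So "qnvwnsstkueuogz" becomes "qnvwnsstkeogz".

qnvwnsstkeogz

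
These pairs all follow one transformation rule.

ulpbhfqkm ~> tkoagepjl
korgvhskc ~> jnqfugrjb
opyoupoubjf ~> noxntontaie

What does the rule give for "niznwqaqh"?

mhymvpzpg

Each output is the input with this applied: shift every letter 1 place backward in the alphabet (wrapping around).
"niznwqaqh" → "mhymvpzpg".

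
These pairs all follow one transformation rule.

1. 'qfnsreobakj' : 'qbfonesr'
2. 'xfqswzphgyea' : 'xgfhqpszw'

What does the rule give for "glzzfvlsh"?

gvlfzz

In each case the input is transformed by: delete the last 3 characters, then take characters alternately from the front and the back (1st, last, 2nd, 2nd-last, ...).
Applying that to "glzzfvlsh" gives "gvlfzz".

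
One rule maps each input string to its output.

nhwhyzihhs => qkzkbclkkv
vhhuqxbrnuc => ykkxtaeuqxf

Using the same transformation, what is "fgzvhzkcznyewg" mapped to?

ijcykcnfcqbhzj

What's happening: shift every letter 3 places forward in the alphabet (wrapping around).
Applying that to "fgzvhzkcznyewg" gives "ijcykcnfcqbhzj".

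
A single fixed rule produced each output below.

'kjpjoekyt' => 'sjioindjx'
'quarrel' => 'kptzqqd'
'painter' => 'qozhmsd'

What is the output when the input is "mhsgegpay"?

xlgrfdfoz

Looking at the pairs, the operation is to move the last character to the front, then shift every letter 1 place backward in the alphabet (wrapping around).
Applying that to "mhsgegpay" gives "xlgrfdfoz".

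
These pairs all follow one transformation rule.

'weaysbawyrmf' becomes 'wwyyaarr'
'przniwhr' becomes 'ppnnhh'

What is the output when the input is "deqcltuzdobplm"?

The rule is to keep one character in every 3, starting at position 1 (positions 1st, 4th, 7th, ...), then double every character.
"deqcltuzdobplm" → "ddccuuooll".

ddccuuooll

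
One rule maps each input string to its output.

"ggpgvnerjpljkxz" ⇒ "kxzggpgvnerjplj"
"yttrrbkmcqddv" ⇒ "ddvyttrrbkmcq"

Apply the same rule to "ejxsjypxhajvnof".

Rule — move the last 3 characters to the front (rotate right by 3).
"ejxsjypxhajvnof" → "nofejxsjypxhajv".

nofejxsjypxhajv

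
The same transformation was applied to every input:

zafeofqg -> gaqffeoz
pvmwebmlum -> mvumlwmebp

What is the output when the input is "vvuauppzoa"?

Looking at the pairs, the operation is to take characters alternately from the front and the back (1st, last, 2nd, 2nd-last, ...), then move the first character to the end.
Applying both steps to "vvuauppzoa": "vavouzapup", then "avouzapupv".

avouzapupv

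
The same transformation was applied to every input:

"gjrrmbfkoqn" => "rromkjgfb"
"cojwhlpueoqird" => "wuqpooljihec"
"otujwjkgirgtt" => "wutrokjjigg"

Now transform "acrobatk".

rocbaa

Each output is the input with this applied: delete the last 2 characters, then sort the characters into reverse alphabetical order.
"acrobatk" → "rocbaa".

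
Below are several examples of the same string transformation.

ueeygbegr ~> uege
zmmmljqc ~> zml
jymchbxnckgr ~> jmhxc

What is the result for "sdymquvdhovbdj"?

Looking at the pairs, the operation is to keep every other character starting from the first (positions 1st, 3rd, 5th, ...), then delete the last character.
On "sdymquvdhovbdj": the first step gives "syqvhvd", and the second then gives "syqvhv".

syqvhv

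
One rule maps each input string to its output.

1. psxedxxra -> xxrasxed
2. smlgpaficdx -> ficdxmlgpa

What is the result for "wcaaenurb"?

nurbcaae

What's happening: delete the first character, then swap the front and back halves of the string.
So "wcaaenurb" becomes "nurbcaae".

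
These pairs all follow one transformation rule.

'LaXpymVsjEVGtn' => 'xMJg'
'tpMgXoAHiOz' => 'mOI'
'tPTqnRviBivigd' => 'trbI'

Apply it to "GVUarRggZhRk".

urzK

In each case the input is transformed by: keep one character in every 3, starting at position 3 (positions 3rd, 6th, 9th, ...), then flip the case of every letter.
Working it through for "GVUarRggZhRk": intermediate "URZk", final "urzK".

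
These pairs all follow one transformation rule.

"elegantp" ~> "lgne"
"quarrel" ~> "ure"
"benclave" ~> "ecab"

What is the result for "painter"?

What's happening: swap the first and last characters, then keep every other character starting from the second (positions 2nd, 4th, 6th, ...).
On "painter": the first step gives "raintep", and the second then gives "ane".

ane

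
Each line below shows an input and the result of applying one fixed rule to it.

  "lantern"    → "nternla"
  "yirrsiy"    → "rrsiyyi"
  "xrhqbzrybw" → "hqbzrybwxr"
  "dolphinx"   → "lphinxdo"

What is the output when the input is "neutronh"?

Rule — move the first 2 characters to the end (rotate left by 2).
For "neutronh" the result is "utronhne".

utronhne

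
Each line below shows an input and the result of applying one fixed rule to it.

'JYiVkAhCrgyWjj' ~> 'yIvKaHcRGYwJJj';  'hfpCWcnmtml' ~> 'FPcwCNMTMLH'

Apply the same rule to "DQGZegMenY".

qgzEGmENyd

Rule — flip the case of every letter, then move the first character to the end.
On "DQGZegMenY": the first step gives "dqgzEGmENy", and the second then gives "qgzEGmENyd".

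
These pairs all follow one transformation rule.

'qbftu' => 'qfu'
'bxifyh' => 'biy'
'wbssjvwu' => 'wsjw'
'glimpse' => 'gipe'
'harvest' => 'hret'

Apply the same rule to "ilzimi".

Looking at the pairs, the operation is to keep every other character starting from the first (positions 1st, 3rd, 5th, ...).
"ilzimi" → "izm".

izm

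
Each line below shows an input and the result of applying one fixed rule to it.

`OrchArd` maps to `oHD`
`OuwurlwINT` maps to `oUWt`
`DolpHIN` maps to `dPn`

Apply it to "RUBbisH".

The transformation: flip the case of every letter, then keep one character in every 3, starting at position 1 (positions 1st, 4th, 7th, ...).
On "RUBbisH": the first step gives "rubBISh", and the second then gives "rBh".

rBh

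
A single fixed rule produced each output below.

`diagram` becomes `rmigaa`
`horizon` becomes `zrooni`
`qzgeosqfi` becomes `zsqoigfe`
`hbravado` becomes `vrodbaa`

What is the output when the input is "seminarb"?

The rule is to delete the first character, then sort the characters into reverse alphabetical order.
"seminarb" → "eminarb" → "rnmieba".

rnmieba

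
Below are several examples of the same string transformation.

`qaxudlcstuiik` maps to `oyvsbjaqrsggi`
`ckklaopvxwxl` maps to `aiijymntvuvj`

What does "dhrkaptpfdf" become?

The pattern: shift every letter 2 places backward in the alphabet (wrapping around).
Doing the same to "dhrkaptpfdf": "bfpiynrndbd".

bfpiynrndbd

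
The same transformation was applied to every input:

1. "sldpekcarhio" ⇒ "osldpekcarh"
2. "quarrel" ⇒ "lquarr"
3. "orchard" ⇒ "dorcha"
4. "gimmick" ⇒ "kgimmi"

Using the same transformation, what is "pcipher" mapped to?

rpciph

Each output is the input with this applied: move the last character to the front, then delete the last character.
"pcipher" → "rpciphe" → "rpciph".
(Check on "sldpekcarhio": → "osldpekcarhi" → "osldpekcarh" ✓)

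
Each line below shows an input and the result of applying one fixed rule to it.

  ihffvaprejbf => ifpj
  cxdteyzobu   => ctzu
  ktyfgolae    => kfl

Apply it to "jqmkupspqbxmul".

The pattern: keep one character in every 3, starting at position 1 (positions 1st, 4th, 7th, ...).
On "jqmkupspqbxmul" that produces "jksbu".

jksbu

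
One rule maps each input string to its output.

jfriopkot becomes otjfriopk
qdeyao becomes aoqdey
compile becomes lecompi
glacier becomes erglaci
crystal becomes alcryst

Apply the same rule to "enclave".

veencla

The transformation: move the last 2 characters to the front (rotate right by 2).
So "enclave" becomes "veencla".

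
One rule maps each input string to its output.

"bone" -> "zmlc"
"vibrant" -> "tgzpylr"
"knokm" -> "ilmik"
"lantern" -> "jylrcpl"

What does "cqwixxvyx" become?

aougvvtwv

The rule is to shift every letter 2 places backward in the alphabet (wrapping around).
So "cqwixxvyx" becomes "aougvvtwv".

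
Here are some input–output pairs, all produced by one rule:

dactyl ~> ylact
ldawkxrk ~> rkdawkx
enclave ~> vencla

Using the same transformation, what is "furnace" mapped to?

Looking at the pairs, the operation is to delete the first character, then move the last 2 characters to the front (rotate right by 2).
Starting from "furnace": after the first operation, "urnace"; after the second, "ceurna".

ceurna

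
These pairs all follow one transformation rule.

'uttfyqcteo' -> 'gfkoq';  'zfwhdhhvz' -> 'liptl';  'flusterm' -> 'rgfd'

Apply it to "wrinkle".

iuwq

In each case the input is transformed by: keep every other character starting from the first (positions 1st, 3rd, 5th, ...), then shift every letter 12 places forward in the alphabet (wrapping around).
Applying both steps to "wrinkle": "wike", then "iuwq".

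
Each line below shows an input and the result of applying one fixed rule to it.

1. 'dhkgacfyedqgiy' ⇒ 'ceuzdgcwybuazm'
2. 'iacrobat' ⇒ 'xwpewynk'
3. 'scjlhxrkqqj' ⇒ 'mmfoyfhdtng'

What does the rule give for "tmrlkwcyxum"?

Looking at the pairs, the operation is to move the last 3 characters to the front (rotate right by 3), then shift every letter 4 places backward in the alphabet (wrapping around).
Applying both steps to "tmrlkwcyxum": "xumtmrlkwcy", then "tqipinhgsyu".
(Check on "iacrobat": → "batiacro" → "xwpewynk" ✓)

tqipinhgsyu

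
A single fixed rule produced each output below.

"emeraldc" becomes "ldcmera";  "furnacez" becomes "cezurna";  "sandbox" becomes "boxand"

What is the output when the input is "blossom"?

somlos

The pattern: delete the first character, then move the last 3 characters to the front (rotate right by 3).
On "blossom": the first step gives "lossom", and the second then gives "somlos".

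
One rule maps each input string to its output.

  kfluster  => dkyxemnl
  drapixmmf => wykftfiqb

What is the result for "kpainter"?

dkixtmbg

Each output is the input with this applied: take characters alternately from the front and the back (1st, last, 2nd, 2nd-last, ...), then shift every letter 7 places backward in the alphabet (wrapping around).
So "kpainter" becomes "dkixtmbg".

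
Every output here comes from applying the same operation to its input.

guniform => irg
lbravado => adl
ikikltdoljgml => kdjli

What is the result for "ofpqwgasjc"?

Each output is the input with this applied: keep one character in every 3, starting at position 1 (positions 1st, 4th, 7th, ...), then move the first character to the end.
Working it through for "ofpqwgasjc": intermediate "oqac", final "qaco".

qaco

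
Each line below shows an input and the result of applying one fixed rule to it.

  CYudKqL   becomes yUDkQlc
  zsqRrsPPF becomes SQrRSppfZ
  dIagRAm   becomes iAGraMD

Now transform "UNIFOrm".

The transformation: move the first character to the end, then flip the case of every letter.
Applying that to "UNIFOrm" gives "nifoRMu".

nifoRMu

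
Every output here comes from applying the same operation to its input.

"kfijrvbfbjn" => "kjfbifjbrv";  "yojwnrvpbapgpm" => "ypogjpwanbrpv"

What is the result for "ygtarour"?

What's happening: delete the last character, then take characters alternately from the front and the back (1st, last, 2nd, 2nd-last, ...).
For "ygtarour", step one produces "ygtarou"; step two turns that into "yugotra".

yugotra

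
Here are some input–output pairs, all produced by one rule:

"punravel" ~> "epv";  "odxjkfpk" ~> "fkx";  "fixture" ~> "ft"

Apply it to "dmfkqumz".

The pattern: sort the characters into alphabetical order, then keep one character in every 3, starting at position 2 (positions 2nd, 5th, 8th, ...).
Working it through for "dmfkqumz": intermediate "dfkmmquz", final "fmz".
(Check on "odxjkfpk": → "dfjkkopx" → "fkx" ✓)

fmz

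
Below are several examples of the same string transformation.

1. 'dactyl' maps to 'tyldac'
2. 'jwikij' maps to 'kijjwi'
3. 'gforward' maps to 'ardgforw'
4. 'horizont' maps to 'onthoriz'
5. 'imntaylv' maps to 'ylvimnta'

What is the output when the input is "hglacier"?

In each case the input is transformed by: move the last 3 characters to the front (rotate right by 3).
For "hglacier" the result is "ierhglac".

ierhglac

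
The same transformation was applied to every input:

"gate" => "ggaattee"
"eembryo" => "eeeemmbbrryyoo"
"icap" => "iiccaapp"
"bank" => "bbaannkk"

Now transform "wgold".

wwggoolldd

The pattern: double every character.
For "wgold" the result is "wwggoolldd".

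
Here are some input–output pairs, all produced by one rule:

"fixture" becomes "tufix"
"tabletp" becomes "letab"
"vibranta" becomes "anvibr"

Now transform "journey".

rnjou

What's happening: delete the last 2 characters, then move the last 2 characters to the front (rotate right by 2).
For "journey", step one produces "journ"; step two turns that into "rnjou".
(Check on "vibranta": → "vibran" → "anvibr" ✓)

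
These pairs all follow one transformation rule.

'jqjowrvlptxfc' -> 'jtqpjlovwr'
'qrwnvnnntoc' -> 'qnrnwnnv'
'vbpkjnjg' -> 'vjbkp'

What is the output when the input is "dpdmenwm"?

Rule — delete the last 3 characters, then take characters alternately from the front and the back (1st, last, 2nd, 2nd-last, ...).
"dpdmenwm" → "dpdme" → "depmd".

depmd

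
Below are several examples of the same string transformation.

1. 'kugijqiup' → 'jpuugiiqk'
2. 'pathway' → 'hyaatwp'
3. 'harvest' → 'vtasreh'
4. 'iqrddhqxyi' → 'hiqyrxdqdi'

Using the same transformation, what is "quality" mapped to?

lyutaiq

Looking at the pairs, the operation is to take characters alternately from the front and the back (1st, last, 2nd, 2nd-last, ...), then swap the first and last characters.
For "quality", step one produces "qyutail"; step two turns that into "lyutaiq".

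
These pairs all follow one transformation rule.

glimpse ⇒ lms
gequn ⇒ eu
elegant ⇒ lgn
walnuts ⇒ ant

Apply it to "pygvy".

In each case the input is transformed by: keep every other character starting from the second (positions 2nd, 4th, 6th, ...).
For "pygvy" the result is "yv".

yv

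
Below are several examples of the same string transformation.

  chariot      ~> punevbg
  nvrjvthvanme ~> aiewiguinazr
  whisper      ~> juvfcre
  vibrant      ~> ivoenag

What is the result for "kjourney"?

The pattern: shift every letter 13 places forward in the alphabet (wrapping around) — i.e. ROT13.
So "kjourney" becomes "xwbhearl".

xwbhearl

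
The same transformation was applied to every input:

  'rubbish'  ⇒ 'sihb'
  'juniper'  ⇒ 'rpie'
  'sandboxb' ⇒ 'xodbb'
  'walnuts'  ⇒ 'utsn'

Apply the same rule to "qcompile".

The transformation: delete the first 3 characters, then sort the characters into reverse alphabetical order.
Working it through for "qcompile": intermediate "mpile", final "pmlie".

pmlie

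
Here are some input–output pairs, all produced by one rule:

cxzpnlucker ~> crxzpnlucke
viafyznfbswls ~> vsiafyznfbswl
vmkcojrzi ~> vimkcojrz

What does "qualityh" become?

qhuality

What's happening: swap the first and last characters, then move the last character to the front.
Starting from "qualityh": after the first operation, "hualityq"; after the second, "qhuality".
(Check on "viafyznfbswls": → "siafyznfbswlv" → "vsiafyznfbswl" ✓)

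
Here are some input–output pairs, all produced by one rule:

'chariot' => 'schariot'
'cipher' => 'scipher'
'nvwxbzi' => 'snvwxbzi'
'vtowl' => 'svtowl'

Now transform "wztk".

What's happening: prepend "s".
Doing the same to "wztk": "swztk".

swztk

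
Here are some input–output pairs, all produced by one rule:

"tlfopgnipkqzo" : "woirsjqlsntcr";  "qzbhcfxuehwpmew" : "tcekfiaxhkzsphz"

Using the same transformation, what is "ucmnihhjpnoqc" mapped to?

xfpqlkkmsqrtf

In each case the input is transformed by: shift every letter 3 places forward in the alphabet (wrapping around).
For "ucmnihhjpnoqc" the result is "xfpqlkkmsqrtf".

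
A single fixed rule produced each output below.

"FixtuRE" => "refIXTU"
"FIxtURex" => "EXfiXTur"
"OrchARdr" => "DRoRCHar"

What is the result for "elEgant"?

The rule is to move the last 2 characters to the front (rotate right by 2), then flip the case of every letter.
Working it through for "elEgant": intermediate "ntelEga", final "NTELeGA".

NTELeGA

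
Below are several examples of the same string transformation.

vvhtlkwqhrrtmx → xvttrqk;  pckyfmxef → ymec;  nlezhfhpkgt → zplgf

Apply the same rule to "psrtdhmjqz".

Looking at the pairs, the operation is to keep every other character starting from the second (positions 2nd, 4th, 6th, ...), then sort the characters into reverse alphabetical order.
For "psrtdhmjqz", step one produces "sthjz"; step two turns that into "ztsjh".

ztsjh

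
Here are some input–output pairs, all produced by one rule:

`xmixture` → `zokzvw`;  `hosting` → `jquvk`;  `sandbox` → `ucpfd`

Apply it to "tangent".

vcpig

The transformation: delete the last 2 characters, then shift every letter 2 places forward in the alphabet (wrapping around).
On "tangent": the first step gives "tange", and the second then gives "vcpig".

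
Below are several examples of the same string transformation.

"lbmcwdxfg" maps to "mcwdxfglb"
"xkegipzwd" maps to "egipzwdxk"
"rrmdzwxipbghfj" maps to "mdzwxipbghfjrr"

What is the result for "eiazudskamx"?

Rule — move the first 2 characters to the end (rotate left by 2).
So "eiazudskamx" becomes "azudskamxei".

azudskamxei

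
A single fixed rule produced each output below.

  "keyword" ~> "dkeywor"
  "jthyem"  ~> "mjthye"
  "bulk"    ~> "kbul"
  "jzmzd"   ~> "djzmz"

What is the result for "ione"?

In each case the input is transformed by: move the last character to the front.
"ione" → "eion".

eion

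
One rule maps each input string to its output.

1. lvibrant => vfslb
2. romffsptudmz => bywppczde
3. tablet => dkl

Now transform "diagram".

nskq

The pattern: delete the last 3 characters, then shift every letter 10 places forward in the alphabet (wrapping around).
"diagram" → "nskq".
(Check on "lvibrant": → "lvibr" → "vfslb" ✓)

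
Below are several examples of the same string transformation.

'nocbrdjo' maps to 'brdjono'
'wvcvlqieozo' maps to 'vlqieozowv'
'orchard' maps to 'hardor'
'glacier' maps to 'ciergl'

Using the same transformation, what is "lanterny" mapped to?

What's happening: move the first 2 characters to the end (rotate left by 2), then delete the first character.
Working it through for "lanterny": intermediate "nternyla", final "ternyla".
(Check on "glacier": → "aciergl" → "ciergl" ✓)

ternyla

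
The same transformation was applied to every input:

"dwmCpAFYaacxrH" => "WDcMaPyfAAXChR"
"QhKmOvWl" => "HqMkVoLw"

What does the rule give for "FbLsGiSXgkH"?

The transformation: swap each adjacent pair of characters (1↔2, 3↔4, ...), then flip the case of every letter.
Applying both steps to "FbLsGiSXgkH": "bFsLiGXSkgH", then "BfSlIgxsKGh".

BfSlIgxsKGh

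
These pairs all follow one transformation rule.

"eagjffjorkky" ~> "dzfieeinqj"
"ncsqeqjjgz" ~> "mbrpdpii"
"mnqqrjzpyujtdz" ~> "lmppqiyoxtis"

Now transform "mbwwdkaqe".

lavvcjz

The transformation: delete the last 2 characters, then shift every letter 1 place backward in the alphabet (wrapping around).
Doing the same to "mbwwdkaqe": "lavvcjz".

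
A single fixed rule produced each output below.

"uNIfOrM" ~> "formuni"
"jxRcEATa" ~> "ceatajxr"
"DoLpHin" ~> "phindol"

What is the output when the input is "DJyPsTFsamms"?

pstfsammsdjy

In each case the input is transformed by: move the first 3 characters to the end (rotate left by 3), then convert every letter to lowercase.
Applying both steps to "DJyPsTFsamms": "PsTFsammsDJy", then "pstfsammsdjy".
(Check on "jxRcEATa": → "cEATajxR" → "ceatajxr" ✓)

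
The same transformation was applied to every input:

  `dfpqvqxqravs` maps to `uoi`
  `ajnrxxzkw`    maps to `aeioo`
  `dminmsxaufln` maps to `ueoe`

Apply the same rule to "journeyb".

aie

The rule is to shift every letter 9 places backward in the alphabet (wrapping around), then keep only the vowels.
Working it through for "journeyb": intermediate "aflievps", final "aie".
(Check on "dminmsxaufln": → "udzedjorlwce" → "ueoe" ✓)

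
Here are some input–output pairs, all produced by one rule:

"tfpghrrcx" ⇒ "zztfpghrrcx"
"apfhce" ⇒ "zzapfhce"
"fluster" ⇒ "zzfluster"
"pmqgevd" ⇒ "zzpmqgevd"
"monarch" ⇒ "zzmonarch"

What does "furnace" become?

zzfurnace

Each output is the input with this applied: prepend "zz".
Doing the same to "furnace": "zzfurnace".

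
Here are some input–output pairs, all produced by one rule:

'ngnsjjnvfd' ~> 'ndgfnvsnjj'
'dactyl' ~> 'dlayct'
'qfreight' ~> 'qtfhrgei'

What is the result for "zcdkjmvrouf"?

zfcudokrjvm

In each case the input is transformed by: take characters alternately from the front and the back (1st, last, 2nd, 2nd-last, ...).
Doing the same to "zcdkjmvrouf": "zfcudokrjvm".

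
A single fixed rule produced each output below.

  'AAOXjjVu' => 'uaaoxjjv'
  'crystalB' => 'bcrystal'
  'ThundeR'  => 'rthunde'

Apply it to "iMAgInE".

In each case the input is transformed by: move the last character to the front, then convert every letter to lowercase.
For "iMAgInE", step one produces "EiMAgIn"; step two turns that into "eimagin".

eimagin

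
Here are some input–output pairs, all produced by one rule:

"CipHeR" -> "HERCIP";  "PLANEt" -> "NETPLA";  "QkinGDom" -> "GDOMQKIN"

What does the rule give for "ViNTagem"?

Looking at the pairs, the operation is to swap the front and back halves of the string, then convert every letter to uppercase.
Applying both steps to "ViNTagem": "agemViNT", then "AGEMVINT".
(Check on "CipHeR": → "HeRCip" → "HERCIP" ✓)

AGEMVINT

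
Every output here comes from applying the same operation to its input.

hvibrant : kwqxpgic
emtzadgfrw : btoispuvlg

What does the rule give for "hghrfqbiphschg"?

Rule — swap each adjacent pair of characters (1↔2, 3↔4, ...), then shift every letter 11 places backward in the alphabet (wrapping around).
For "hghrfqbiphschg", step one produces "ghrhqfibhpcsgh"; step two turns that into "vwgwfuxqwerhvw".

vwgwfuxqwerhvw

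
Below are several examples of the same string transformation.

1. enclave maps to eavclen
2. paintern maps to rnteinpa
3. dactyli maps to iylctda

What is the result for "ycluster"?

erstluyc

In each case the input is transformed by: swap each adjacent pair of characters (1↔2, 3↔4, ...), then reverse the string.
For "ycluster", step one produces "cyultsre"; step two turns that into "erstluyc".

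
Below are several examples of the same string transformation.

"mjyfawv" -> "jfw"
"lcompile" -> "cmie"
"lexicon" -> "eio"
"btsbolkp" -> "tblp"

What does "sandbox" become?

What's happening: keep every other character starting from the second (positions 2nd, 4th, 6th, ...).
Doing the same to "sandbox": "ado".

ado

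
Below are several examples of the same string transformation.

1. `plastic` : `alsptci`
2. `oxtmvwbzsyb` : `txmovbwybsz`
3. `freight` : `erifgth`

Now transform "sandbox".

nadsbxo

What's happening: move the first 2 characters to the end (rotate left by 2), then take characters alternately from the front and the back (1st, last, 2nd, 2nd-last, ...).
Applying both steps to "sandbox": "ndboxsa", then "nadsbxo".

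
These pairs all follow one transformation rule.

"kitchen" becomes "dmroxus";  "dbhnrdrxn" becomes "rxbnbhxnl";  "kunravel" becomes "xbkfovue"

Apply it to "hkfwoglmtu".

pgyqvwderu

Rule — shift every letter 10 places forward in the alphabet (wrapping around), then move the first 2 characters to the end (rotate left by 2).
For "hkfwoglmtu", step one produces "rupgyqvwde"; step two turns that into "pgyqvwderu".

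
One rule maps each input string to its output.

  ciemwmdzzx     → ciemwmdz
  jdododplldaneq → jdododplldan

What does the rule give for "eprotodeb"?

eprotod

The pattern: delete the last 2 characters.
Doing the same to "eprotodeb": "eprotod".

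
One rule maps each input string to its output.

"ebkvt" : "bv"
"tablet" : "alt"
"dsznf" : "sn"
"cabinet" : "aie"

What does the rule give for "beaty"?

et

What's happening: keep every other character starting from the second (positions 2nd, 4th, 6th, ...).
Applying that to "beaty" gives "et".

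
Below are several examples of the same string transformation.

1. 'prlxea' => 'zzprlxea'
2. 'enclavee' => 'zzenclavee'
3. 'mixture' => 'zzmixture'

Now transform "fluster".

zzfluster

In each case the input is transformed by: prepend "zz".
Applying that to "fluster" gives "zzfluster".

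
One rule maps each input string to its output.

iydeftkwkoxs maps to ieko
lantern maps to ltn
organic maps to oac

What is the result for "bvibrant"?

bbn

Looking at the pairs, the operation is to keep one character in every 3, starting at position 1 (positions 1st, 4th, 7th, ...).
So "bvibrant" becomes "bbn".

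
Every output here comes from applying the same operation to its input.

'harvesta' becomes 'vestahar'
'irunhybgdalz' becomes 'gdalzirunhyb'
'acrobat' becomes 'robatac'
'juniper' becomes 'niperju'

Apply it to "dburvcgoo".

vcgoodbur

The transformation: move the last 3 characters to the front (rotate right by 3), then move the last 2 characters to the front (rotate right by 2).
Starting from "dburvcgoo": after the first operation, "goodburvc"; after the second, "vcgoodbur".
(Check on "juniper": → "perjuni" → "niperju" ✓)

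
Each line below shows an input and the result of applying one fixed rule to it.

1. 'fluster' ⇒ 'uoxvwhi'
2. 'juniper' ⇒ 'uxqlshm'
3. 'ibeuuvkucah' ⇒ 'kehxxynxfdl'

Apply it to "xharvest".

In each case the input is transformed by: shift every letter 3 places forward in the alphabet (wrapping around), then swap the first and last characters.
On "xharvest": the first step gives "akduyhvw", and the second then gives "wkduyhva".

wkduyhva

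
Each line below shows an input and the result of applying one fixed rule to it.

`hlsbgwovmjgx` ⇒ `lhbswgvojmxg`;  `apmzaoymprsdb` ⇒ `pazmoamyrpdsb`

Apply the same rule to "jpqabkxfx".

pjaqkbfxx

Each output is the input with this applied: swap each adjacent pair of characters (1↔2, 3↔4, ...).
So "jpqabkxfx" becomes "pjaqkbfxx".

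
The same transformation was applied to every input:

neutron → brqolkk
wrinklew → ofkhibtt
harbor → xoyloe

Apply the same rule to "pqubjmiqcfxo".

In each case the input is transformed by: move the first character to the end, then shift every letter 3 places backward in the alphabet (wrapping around).
On "pqubjmiqcfxo": the first step gives "qubjmiqcfxop", and the second then gives "nrygjfnzculm".

nrygjfnzculm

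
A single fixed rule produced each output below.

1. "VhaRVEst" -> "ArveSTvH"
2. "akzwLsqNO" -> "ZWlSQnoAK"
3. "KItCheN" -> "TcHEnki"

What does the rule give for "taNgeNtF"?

Each output is the input with this applied: move the first 2 characters to the end (rotate left by 2), then flip the case of every letter.
Applying both steps to "taNgeNtF": "NgeNtFta", then "nGEnTfTA".

nGEnTfTA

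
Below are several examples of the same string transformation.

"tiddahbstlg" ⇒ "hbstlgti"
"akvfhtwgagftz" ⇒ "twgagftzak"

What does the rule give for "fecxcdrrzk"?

Looking at the pairs, the operation is to move the first 2 characters to the end (rotate left by 2), then delete the first 3 characters.
For "fecxcdrrzk", step one produces "cxcdrrzkfe"; step two turns that into "drrzkfe".

drrzkfe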